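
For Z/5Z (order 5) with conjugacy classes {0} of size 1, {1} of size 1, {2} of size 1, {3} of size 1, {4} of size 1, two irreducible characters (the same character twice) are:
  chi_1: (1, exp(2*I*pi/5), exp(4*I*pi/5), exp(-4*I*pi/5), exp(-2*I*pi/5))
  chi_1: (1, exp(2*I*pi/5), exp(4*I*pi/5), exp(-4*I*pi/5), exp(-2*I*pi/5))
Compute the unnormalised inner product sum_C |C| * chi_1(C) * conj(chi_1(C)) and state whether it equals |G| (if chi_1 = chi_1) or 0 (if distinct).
Sum = 5 = |G| = 5; so <chi_1, chi_1> = 1 (norm-1 confirms irreducibility).

Reasoning: Compute term by term over conjugacy classes (|C| * chi_1(C) * conj(chi_1(C))):
  1*(1)*conj(1) + 1*(exp(2*I*pi/5))*conj(exp(2*I*pi/5)) + 1*(exp(4*I*pi/5))*conj(exp(4*I*pi/5)) + 1*(exp(-4*I*pi/5))*conj(exp(-4*I*pi/5)) + 1*(exp(-2*I*pi/5))*conj(exp(-2*I*pi/5))
  = (1) + (1) + (1) + (1) + (1)
  = 5.
(Exp terms are combined using exp(i*s)*conj(exp(i*t)) = exp(i*(s-t)), and sums of them are collapsed using the identity that for every m > 1 the m distinct m-th roots of unity sum to 0, e.g. 1 + exp(2*I*pi/3) + exp(-2*I*pi/3) = 0.)
Dividing by |G| = 5 gives 5/5 = 1, matching the row-orthogonality relation <chi_1, chi_1> = [chi_1 = chi_1].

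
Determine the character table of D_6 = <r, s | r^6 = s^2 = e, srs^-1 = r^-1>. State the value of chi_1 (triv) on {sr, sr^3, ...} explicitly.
Conjugacy classes: {e} of size 1, {r^3} of size 1, {r^1, r^5} of size 2, {r^2, r^4} of size 2, {s, sr^2, ...} of size 3, {sr, sr^3, ...} of size 3.
Character table:
  irrep \ class              {e} (size 1)  {r^3} (size 1)  {r^1, r^5} (size 2)  {r^2, r^4} (size 2)  {s, sr^2, ...} (size 3)  {sr, sr^3, ...} (size 3)
  chi_1 (triv)               1             1               1                    1                    1                        1                       
  chi_2 (sign: r->1, s->-1)  1             1               1                    1                    -1                       -1                      
  chi_3 (r->-1, s->1)        1             -1              -1                   1                    1                        -1                      
  chi_4 (r->-1, s->-1)       1             -1              -1                   1                    -1                       1                       
  chi_5 (2d, j=1)            2             -2              1                    -1                   0                        0                       
  chi_6 (2d, j=2)            2             2               -1                   -1                   0                        0                       

Spot check: chi_1 (triv) on {sr, sr^3, ...} = 1.

Why: D_6 has order 2*6 = 12 with 6 conjugacy classes, hence 6 irreducibles. Sum of squared dims 1 + 1 + 1 + 1 + 4 + 4 = 12 = |G|. Linear characters come from the abelianisation; the 2-dimensional irreps have character r^k -> 2*cos(2*pi*j*k/6), reflections -> 0.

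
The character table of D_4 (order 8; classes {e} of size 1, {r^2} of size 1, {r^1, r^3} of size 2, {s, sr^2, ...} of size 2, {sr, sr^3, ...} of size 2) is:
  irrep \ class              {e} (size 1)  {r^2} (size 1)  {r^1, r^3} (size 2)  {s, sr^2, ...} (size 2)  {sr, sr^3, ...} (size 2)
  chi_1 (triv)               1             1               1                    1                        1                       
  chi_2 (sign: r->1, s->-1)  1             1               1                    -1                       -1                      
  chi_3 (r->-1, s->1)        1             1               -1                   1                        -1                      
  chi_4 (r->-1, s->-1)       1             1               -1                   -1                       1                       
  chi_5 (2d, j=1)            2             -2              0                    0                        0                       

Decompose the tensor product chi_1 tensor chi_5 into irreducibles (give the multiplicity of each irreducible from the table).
chi_1 tensor chi_5 = chi_5 (all other irreducibles have multiplicity 0).

Explanation: The character of a tensor product is the pointwise product (chi_1 * chi_5)(C) = chi_1(C) * chi_5(C):
  {e}: (1)*(2), {r^2}: (1)*(-2), {r^1, r^3}: (1)*(0), {s, sr^2, ...}: (1)*(0), {sr, sr^3, ...}: (1)*(0)
so (chi_1 * chi_5) takes values
  {e} -> 2, {r^2} -> -2, {r^1, r^3} -> 0, {s, sr^2, ...} -> 0, {sr, sr^3, ...} -> 0.
Now take the inner product of this character with each irreducible chi from the table, <chi_1*chi_5, chi> = (1/8) sum_C |C| (chi_1*chi_5)(C) conj(chi(C)):
  <chi_1*chi_5, chi_1> = (1/8)[1*(2)*conj(1) + 1*(-2)*conj(1) + 2*(0)*conj(1) + 2*(0)*conj(1) + 2*(0)*conj(1)]
      = (1/8)[(2) + (-2) + (0) + (0) + (0)] = 0/8 = 0
  <chi_1*chi_5, chi_2> = (1/8)[1*(2)*conj(1) + 1*(-2)*conj(1) + 2*(0)*conj(1) + 2*(0)*conj(-1) + 2*(0)*conj(-1)]
      = (1/8)[(2) + (-2) + (0) + (0) + (0)] = 0/8 = 0
  <chi_1*chi_5, chi_3> = (1/8)[1*(2)*conj(1) + 1*(-2)*conj(1) + 2*(0)*conj(-1) + 2*(0)*conj(1) + 2*(0)*conj(-1)]
      = (1/8)[(2) + (-2) + (0) + (0) + (0)] = 0/8 = 0
  <chi_1*chi_5, chi_4> = (1/8)[1*(2)*conj(1) + 1*(-2)*conj(1) + 2*(0)*conj(-1) + 2*(0)*conj(-1) + 2*(0)*conj(1)]
      = (1/8)[(2) + (-2) + (0) + (0) + (0)] = 0/8 = 0
  <chi_1*chi_5, chi_5> = (1/8)[1*(2)*conj(2) + 1*(-2)*conj(-2) + 2*(0)*conj(0) + 2*(0)*conj(0) + 2*(0)*conj(0)]
      = (1/8)[(4) + (4) + (0) + (0) + (0)] = 8/8 = 1
Hence the multiplicities are chi_5: 1. Dimension check: dim(chi_1)*dim(chi_5) = 1*2 = 2 and sum (mult * dim) = 1*2 = 2.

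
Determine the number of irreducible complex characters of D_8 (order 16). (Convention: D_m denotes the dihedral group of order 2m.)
7

Details: The number of irreducible complex representations of a finite group equals its number of conjugacy classes. D_8 has 7 conjugacy classes (n/2 + 3 for n even), so D_8 (order 16) has exactly 7 irreducible complex representations.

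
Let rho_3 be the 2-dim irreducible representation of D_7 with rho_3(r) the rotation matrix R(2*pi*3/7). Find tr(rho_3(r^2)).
chi_{rho_3}(r^2) = 2*cos(2*pi*3*2/7) = 2*cos(2*pi/7)

rho_3(r^2) is rotation by angle 2*pi*3*2/7, whose trace is 2*cos(2*pi*3*2/7) = 2*cos(2*pi/7).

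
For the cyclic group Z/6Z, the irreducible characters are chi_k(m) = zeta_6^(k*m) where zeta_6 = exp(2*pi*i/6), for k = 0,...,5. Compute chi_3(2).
chi_3(2) = zeta_6^6 = 1

Justification: chi_3(2) = zeta_6^(3*2) = zeta_6^6. Since zeta_6^6 = 1, this equals zeta_6^0 = exp(2*pi*i*0/6) = 1.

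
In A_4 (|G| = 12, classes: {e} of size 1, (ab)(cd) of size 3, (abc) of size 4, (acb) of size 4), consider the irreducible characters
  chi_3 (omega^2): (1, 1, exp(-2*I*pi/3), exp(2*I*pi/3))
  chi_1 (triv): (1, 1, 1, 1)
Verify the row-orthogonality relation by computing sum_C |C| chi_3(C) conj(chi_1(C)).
Sum = 0; so <chi_3, chi_1> = 0 (distinct irreducibles are orthogonal).

Solution. Compute term by term over conjugacy classes (|C| * chi_3(C) * conj(chi_1(C))):
  1*(1)*conj(1) + 3*(1)*conj(1) + 4*(exp(-2*I*pi/3))*conj(1) + 4*(exp(2*I*pi/3))*conj(1)
  = (1) + (3) + (4*exp(-2*I*pi/3)) + (4*exp(2*I*pi/3))
  = 0.
(Exp terms are combined using exp(i*s)*conj(exp(i*t)) = exp(i*(s-t)), and sums of them are collapsed using the identity that for every m > 1 the m distinct m-th roots of unity sum to 0, e.g. 1 + exp(2*I*pi/3) + exp(-2*I*pi/3) = 0.)
Dividing by |G| = 12 gives 0/12 = 0, matching the row-orthogonality relation <chi_3, chi_1> = [chi_3 = chi_1].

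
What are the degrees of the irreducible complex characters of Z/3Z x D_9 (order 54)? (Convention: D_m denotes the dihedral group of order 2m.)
Dimensions: 1, 1, 1, 1, 1, 1, 2, 2, 2, 2, 2, 2, 2, 2, 2, 2, 2, 2

Working: There are 18 irreducibles (= number of conjugacy classes). Their dimensions d_i satisfy sum d_i^2 = |G| = 54: 1 + 1 + 1 + 1 + 1 + 1 + 4 + 4 + 4 + 4 + 4 + 4 + 4 + 4 + 4 + 4 + 4 + 4 = 54. (For the product with Z/3Z: each of the 3 1-dim characters of Z/3Z tensors with each irrep of D_9, giving 3 copies of each D_9-dimension.)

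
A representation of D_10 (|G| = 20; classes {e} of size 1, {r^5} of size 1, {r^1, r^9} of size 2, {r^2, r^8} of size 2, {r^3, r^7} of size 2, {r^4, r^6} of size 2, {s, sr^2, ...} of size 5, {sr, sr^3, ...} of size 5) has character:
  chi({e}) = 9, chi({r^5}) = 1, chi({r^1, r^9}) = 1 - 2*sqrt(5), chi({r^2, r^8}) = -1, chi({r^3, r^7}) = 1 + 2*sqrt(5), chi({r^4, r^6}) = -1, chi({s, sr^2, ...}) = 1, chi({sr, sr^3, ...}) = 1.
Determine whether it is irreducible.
Not irreducible (reducible): <chi, chi> = 9 > 1.

Proof sketch: <chi, chi> = (1/|G|) sum_C |C| * |chi(C)|^2 = (1/20)[1*|9|^2 + 1*|1|^2 + 2*|1 - 2*sqrt(5)|^2 + 2*|-1|^2 + 2*|1 + 2*sqrt(5)|^2 + 2*|-1|^2 + 5*|1|^2 + 5*|1|^2]
  = (1/20)[(81) + (1) + (42 - 8*sqrt(5)) + (2) + (8*sqrt(5) + 42) + (2) + (5) + (5)] = 180/20 = 9.
A character is irreducible iff <chi, chi> = 1, so this representation is reducible.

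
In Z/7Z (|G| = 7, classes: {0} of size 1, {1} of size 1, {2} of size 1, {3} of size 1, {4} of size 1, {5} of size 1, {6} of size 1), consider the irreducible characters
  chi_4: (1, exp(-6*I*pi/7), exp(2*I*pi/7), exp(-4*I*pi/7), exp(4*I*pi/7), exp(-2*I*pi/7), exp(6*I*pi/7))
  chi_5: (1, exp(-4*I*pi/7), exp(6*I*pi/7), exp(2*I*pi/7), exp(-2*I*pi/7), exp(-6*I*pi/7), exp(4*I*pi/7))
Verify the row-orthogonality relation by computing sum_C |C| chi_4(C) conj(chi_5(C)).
Sum = 0; so <chi_4, chi_5> = 0 (distinct irreducibles are orthogonal).

Compute term by term over conjugacy classes (|C| * chi_4(C) * conj(chi_5(C))):
  1*(1)*conj(1) + 1*(exp(-6*I*pi/7))*conj(exp(-4*I*pi/7)) + 1*(exp(2*I*pi/7))*conj(exp(6*I*pi/7)) + 1*(exp(-4*I*pi/7))*conj(exp(2*I*pi/7)) + 1*(exp(4*I*pi/7))*conj(exp(-2*I*pi/7)) + 1*(exp(-2*I*pi/7))*conj(exp(-6*I*pi/7)) + 1*(exp(6*I*pi/7))*conj(exp(4*I*pi/7))
  = (1) + (exp(-2*I*pi/7)) + (exp(-4*I*pi/7)) + (exp(-6*I*pi/7)) + (exp(6*I*pi/7)) + (exp(4*I*pi/7)) + (exp(2*I*pi/7))
  = 0.
(Exp terms are combined using exp(i*s)*conj(exp(i*t)) = exp(i*(s-t)), and sums of them are collapsed using the identity that for every m > 1 the m distinct m-th roots of unity sum to 0, e.g. 1 + exp(2*I*pi/3) + exp(-2*I*pi/3) = 0.)
Dividing by |G| = 7 gives 0/7 = 0, matching the row-orthogonality relation <chi_4, chi_5> = [chi_4 = chi_5].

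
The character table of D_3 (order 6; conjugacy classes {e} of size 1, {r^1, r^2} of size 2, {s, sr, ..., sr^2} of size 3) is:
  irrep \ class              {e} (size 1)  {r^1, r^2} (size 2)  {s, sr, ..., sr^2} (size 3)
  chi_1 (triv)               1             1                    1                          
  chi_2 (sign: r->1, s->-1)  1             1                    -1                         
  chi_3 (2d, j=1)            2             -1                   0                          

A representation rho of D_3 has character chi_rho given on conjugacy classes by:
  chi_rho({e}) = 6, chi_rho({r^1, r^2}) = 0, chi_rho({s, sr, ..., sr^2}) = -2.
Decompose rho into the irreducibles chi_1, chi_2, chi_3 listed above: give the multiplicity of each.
Multiplicities: chi_1: 0, chi_2: 2, chi_3: 2.

Working: Use <chi_rho, chi> = (1/|G|) sum_C |C| * chi_rho(C) * conj(chi(C)) with |G| = 6 for each irreducible chi in the table:
  <chi_rho, chi_1> = (1/6)[1*(6)*conj(1) + 2*(0)*conj(1) + 3*(-2)*conj(1)]
      = (1/6)[(6) + (0) + (-6)] = 0/6 = 0
  <chi_rho, chi_2> = (1/6)[1*(6)*conj(1) + 2*(0)*conj(1) + 3*(-2)*conj(-1)]
      = (1/6)[(6) + (0) + (6)] = 12/6 = 2
  <chi_rho, chi_3> = (1/6)[1*(6)*conj(2) + 2*(0)*conj(-1) + 3*(-2)*conj(0)]
      = (1/6)[(12) + (0) + (0)] = 12/6 = 2
Dimension check: dim(rho) = sum (mult * dim) = 0*1 + 2*1 + 2*2 = 6 = chi_rho(e) = 6.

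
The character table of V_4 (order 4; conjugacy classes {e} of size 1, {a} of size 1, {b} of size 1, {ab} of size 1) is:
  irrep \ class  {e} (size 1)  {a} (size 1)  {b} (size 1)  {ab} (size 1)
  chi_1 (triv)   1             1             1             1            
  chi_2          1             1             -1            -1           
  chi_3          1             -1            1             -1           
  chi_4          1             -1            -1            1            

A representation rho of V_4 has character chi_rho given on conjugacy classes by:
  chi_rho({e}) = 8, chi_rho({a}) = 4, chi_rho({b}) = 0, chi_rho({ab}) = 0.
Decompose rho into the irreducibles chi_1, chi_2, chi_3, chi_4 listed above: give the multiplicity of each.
Multiplicities: chi_1: 3, chi_2: 3, chi_3: 1, chi_4: 1.

Reasoning: Use <chi_rho, chi> = (1/|G|) sum_C |C| * chi_rho(C) * conj(chi(C)) with |G| = 4 for each irreducible chi in the table:
  <chi_rho, chi_1> = (1/4)[1*(8)*conj(1) + 1*(4)*conj(1) + 1*(0)*conj(1) + 1*(0)*conj(1)]
      = (1/4)[(8) + (4) + (0) + (0)] = 12/4 = 3
  <chi_rho, chi_2> = (1/4)[1*(8)*conj(1) + 1*(4)*conj(1) + 1*(0)*conj(-1) + 1*(0)*conj(-1)]
      = (1/4)[(8) + (4) + (0) + (0)] = 12/4 = 3
  <chi_rho, chi_3> = (1/4)[1*(8)*conj(1) + 1*(4)*conj(-1) + 1*(0)*conj(1) + 1*(0)*conj(-1)]
      = (1/4)[(8) + (-4) + (0) + (0)] = 4/4 = 1
  <chi_rho, chi_4> = (1/4)[1*(8)*conj(1) + 1*(4)*conj(-1) + 1*(0)*conj(-1) + 1*(0)*conj(1)]
      = (1/4)[(8) + (-4) + (0) + (0)] = 4/4 = 1
Dimension check: dim(rho) = sum (mult * dim) = 3*1 + 3*1 + 1*1 + 1*1 = 8 = chi_rho(e) = 8.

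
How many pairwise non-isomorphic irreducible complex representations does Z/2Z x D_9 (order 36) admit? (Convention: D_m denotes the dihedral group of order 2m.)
12

Explanation: The number of irreducible complex representations of a finite group equals its number of conjugacy classes. For a direct product, #classes(G x H) = #classes(G) * #classes(H). Z/2Z has 2 classes (abelian), D_9 has 6 classes, so 2 * 6 = 12, so Z/2Z x D_9 (order 36) has exactly 12 irreducible complex representations.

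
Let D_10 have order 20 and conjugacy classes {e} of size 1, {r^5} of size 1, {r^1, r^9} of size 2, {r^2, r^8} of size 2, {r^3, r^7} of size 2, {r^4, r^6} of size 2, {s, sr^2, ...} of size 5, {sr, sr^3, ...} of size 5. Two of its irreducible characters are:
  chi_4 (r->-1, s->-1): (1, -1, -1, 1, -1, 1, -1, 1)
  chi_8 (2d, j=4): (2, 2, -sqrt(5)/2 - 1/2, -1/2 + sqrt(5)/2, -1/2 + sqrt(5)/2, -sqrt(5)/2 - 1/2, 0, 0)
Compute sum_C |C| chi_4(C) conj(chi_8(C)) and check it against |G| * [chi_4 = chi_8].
Sum = 0; so <chi_4, chi_8> = 0 (distinct irreducibles are orthogonal).

Details: Compute term by term over conjugacy classes (|C| * chi_4(C) * conj(chi_8(C))):
  1*(1)*conj(2) + 1*(-1)*conj(2) + 2*(-1)*conj(-sqrt(5)/2 - 1/2) + 2*(1)*conj(-1/2 + sqrt(5)/2) + 2*(-1)*conj(-1/2 + sqrt(5)/2) + 2*(1)*conj(-sqrt(5)/2 - 1/2) + 5*(-1)*conj(0) + 5*(1)*conj(0)
  = (2) + (-2) + (1 + sqrt(5)) + (-1 + sqrt(5)) + (1 - sqrt(5)) + (-sqrt(5) - 1) + (0) + (0)
  = 0.
Dividing by |G| = 20 gives 0/20 = 0, matching the row-orthogonality relation <chi_4, chi_8> = [chi_4 = chi_8].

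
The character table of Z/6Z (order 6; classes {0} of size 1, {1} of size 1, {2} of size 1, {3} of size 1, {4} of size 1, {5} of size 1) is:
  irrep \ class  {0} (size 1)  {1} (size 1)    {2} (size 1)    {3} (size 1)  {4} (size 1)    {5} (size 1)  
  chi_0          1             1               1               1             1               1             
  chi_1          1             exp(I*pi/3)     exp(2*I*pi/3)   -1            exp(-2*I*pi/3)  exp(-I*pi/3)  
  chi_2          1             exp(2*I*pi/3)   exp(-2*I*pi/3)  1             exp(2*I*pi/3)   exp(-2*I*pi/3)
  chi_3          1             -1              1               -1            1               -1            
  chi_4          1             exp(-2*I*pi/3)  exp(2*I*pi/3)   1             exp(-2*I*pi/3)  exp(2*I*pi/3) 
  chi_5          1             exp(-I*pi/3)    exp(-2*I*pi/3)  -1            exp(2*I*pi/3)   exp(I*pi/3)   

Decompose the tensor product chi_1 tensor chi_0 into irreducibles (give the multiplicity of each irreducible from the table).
chi_1 tensor chi_0 = chi_1 (all other irreducibles have multiplicity 0).

Justification: The character of a tensor product is the pointwise product (chi_1 * chi_0)(C) = chi_1(C) * chi_0(C):
  {0}: (1)*(1), {1}: (exp(I*pi/3))*(1), {2}: (exp(2*I*pi/3))*(1), {3}: (-1)*(1), {4}: (exp(-2*I*pi/3))*(1), {5}: (exp(-I*pi/3))*(1)
so (chi_1 * chi_0) takes values
  {0} -> 1, {1} -> exp(I*pi/3), {2} -> exp(2*I*pi/3), {3} -> -1, {4} -> exp(-2*I*pi/3), {5} -> exp(-I*pi/3).
Now take the inner product of this character with each irreducible chi from the table, <chi_1*chi_0, chi> = (1/6) sum_C |C| (chi_1*chi_0)(C) conj(chi(C)):
  <chi_1*chi_0, chi_0> = (1/6)[1*(1)*conj(1) + 1*(exp(I*pi/3))*conj(1) + 1*(exp(2*I*pi/3))*conj(1) + 1*(-1)*conj(1) + 1*(exp(-2*I*pi/3))*conj(1) + 1*(exp(-I*pi/3))*conj(1)]
      = (1/6)[(1) + (exp(I*pi/3)) + (exp(2*I*pi/3)) + (-1) + (exp(-2*I*pi/3)) + (exp(-I*pi/3))] = 0/6 = 0
  <chi_1*chi_0, chi_1> = (1/6)[1*(1)*conj(1) + 1*(exp(I*pi/3))*conj(exp(I*pi/3)) + 1*(exp(2*I*pi/3))*conj(exp(2*I*pi/3)) + 1*(-1)*conj(-1) + 1*(exp(-2*I*pi/3))*conj(exp(-2*I*pi/3)) + 1*(exp(-I*pi/3))*conj(exp(-I*pi/3))]
      = (1/6)[(1) + (1) + (1) + (1) + (1) + (1)] = 6/6 = 1
  <chi_1*chi_0, chi_2> = (1/6)[1*(1)*conj(1) + 1*(exp(I*pi/3))*conj(exp(2*I*pi/3)) + 1*(exp(2*I*pi/3))*conj(exp(-2*I*pi/3)) + 1*(-1)*conj(1) + 1*(exp(-2*I*pi/3))*conj(exp(2*I*pi/3)) + 1*(exp(-I*pi/3))*conj(exp(-2*I*pi/3))]
      = (1/6)[(1) + (exp(-I*pi/3)) + (exp(-2*I*pi/3)) + (-1) + (exp(2*I*pi/3)) + (exp(I*pi/3))] = 0/6 = 0
  <chi_1*chi_0, chi_3> = (1/6)[1*(1)*conj(1) + 1*(exp(I*pi/3))*conj(-1) + 1*(exp(2*I*pi/3))*conj(1) + 1*(-1)*conj(-1) + 1*(exp(-2*I*pi/3))*conj(1) + 1*(exp(-I*pi/3))*conj(-1)]
      = (1/6)[(1) + (-exp(I*pi/3)) + (exp(2*I*pi/3)) + (1) + (exp(-2*I*pi/3)) + (-exp(-I*pi/3))] = 0/6 = 0
  <chi_1*chi_0, chi_4> = (1/6)[1*(1)*conj(1) + 1*(exp(I*pi/3))*conj(exp(-2*I*pi/3)) + 1*(exp(2*I*pi/3))*conj(exp(2*I*pi/3)) + 1*(-1)*conj(1) + 1*(exp(-2*I*pi/3))*conj(exp(-2*I*pi/3)) + 1*(exp(-I*pi/3))*conj(exp(2*I*pi/3))]
      = (1/6)[(1) + (-1) + (1) + (-1) + (1) + (-1)] = 0/6 = 0
  <chi_1*chi_0, chi_5> = (1/6)[1*(1)*conj(1) + 1*(exp(I*pi/3))*conj(exp(-I*pi/3)) + 1*(exp(2*I*pi/3))*conj(exp(-2*I*pi/3)) + 1*(-1)*conj(-1) + 1*(exp(-2*I*pi/3))*conj(exp(2*I*pi/3)) + 1*(exp(-I*pi/3))*conj(exp(I*pi/3))]
      = (1/6)[(1) + (exp(2*I*pi/3)) + (exp(-2*I*pi/3)) + (1) + (exp(2*I*pi/3)) + (exp(-2*I*pi/3))] = 0/6 = 0
(Exp terms are combined using exp(i*s)*conj(exp(i*t)) = exp(i*(s-t)), and sums of them are collapsed using the identity that for every m > 1 the m distinct m-th roots of unity sum to 0, e.g. 1 + exp(2*I*pi/3) + exp(-2*I*pi/3) = 0.)
Hence the multiplicities are chi_1: 1. Dimension check: dim(chi_1)*dim(chi_0) = 1*1 = 1 and sum (mult * dim) = 1*1 = 1.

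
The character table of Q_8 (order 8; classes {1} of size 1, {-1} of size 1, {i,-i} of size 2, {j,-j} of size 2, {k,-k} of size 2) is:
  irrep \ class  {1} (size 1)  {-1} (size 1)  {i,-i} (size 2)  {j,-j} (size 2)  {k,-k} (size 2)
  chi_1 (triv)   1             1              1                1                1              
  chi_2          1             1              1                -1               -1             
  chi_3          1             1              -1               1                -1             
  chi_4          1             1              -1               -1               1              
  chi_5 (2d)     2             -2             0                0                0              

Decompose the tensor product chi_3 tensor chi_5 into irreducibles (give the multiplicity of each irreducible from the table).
chi_3 tensor chi_5 = chi_5 (all other irreducibles have multiplicity 0).

Derivation: The character of a tensor product is the pointwise product (chi_3 * chi_5)(C) = chi_3(C) * chi_5(C):
  {1}: (1)*(2), {-1}: (1)*(-2), {i,-i}: (-1)*(0), {j,-j}: (1)*(0), {k,-k}: (-1)*(0)
so (chi_3 * chi_5) takes values
  {1} -> 2, {-1} -> -2, {i,-i} -> 0, {j,-j} -> 0, {k,-k} -> 0.
Now take the inner product of this character with each irreducible chi from the table, <chi_3*chi_5, chi> = (1/8) sum_C |C| (chi_3*chi_5)(C) conj(chi(C)):
  <chi_3*chi_5, chi_1> = (1/8)[1*(2)*conj(1) + 1*(-2)*conj(1) + 2*(0)*conj(1) + 2*(0)*conj(1) + 2*(0)*conj(1)]
      = (1/8)[(2) + (-2) + (0) + (0) + (0)] = 0/8 = 0
  <chi_3*chi_5, chi_2> = (1/8)[1*(2)*conj(1) + 1*(-2)*conj(1) + 2*(0)*conj(1) + 2*(0)*conj(-1) + 2*(0)*conj(-1)]
      = (1/8)[(2) + (-2) + (0) + (0) + (0)] = 0/8 = 0
  <chi_3*chi_5, chi_3> = (1/8)[1*(2)*conj(1) + 1*(-2)*conj(1) + 2*(0)*conj(-1) + 2*(0)*conj(1) + 2*(0)*conj(-1)]
      = (1/8)[(2) + (-2) + (0) + (0) + (0)] = 0/8 = 0
  <chi_3*chi_5, chi_4> = (1/8)[1*(2)*conj(1) + 1*(-2)*conj(1) + 2*(0)*conj(-1) + 2*(0)*conj(-1) + 2*(0)*conj(1)]
      = (1/8)[(2) + (-2) + (0) + (0) + (0)] = 0/8 = 0
  <chi_3*chi_5, chi_5> = (1/8)[1*(2)*conj(2) + 1*(-2)*conj(-2) + 2*(0)*conj(0) + 2*(0)*conj(0) + 2*(0)*conj(0)]
      = (1/8)[(4) + (4) + (0) + (0) + (0)] = 8/8 = 1
Hence the multiplicities are chi_5: 1. Dimension check: dim(chi_3)*dim(chi_5) = 1*2 = 2 and sum (mult * dim) = 1*2 = 2.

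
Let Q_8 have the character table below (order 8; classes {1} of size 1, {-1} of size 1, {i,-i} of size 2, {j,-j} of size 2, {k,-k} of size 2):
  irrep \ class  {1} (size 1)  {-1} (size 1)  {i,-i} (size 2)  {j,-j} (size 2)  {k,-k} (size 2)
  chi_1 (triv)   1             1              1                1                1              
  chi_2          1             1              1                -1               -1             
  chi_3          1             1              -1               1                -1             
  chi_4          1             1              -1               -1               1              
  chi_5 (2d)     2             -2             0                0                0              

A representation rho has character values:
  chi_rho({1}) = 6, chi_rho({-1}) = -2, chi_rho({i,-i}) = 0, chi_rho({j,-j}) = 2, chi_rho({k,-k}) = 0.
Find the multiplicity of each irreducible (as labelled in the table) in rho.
Multiplicities: chi_1: 1, chi_2: 0, chi_3: 1, chi_4: 0, chi_5: 2.

Details: Use <chi_rho, chi> = (1/|G|) sum_C |C| * chi_rho(C) * conj(chi(C)) with |G| = 8 for each irreducible chi in the table:
  <chi_rho, chi_1> = (1/8)[1*(6)*conj(1) + 1*(-2)*conj(1) + 2*(0)*conj(1) + 2*(2)*conj(1) + 2*(0)*conj(1)]
      = (1/8)[(6) + (-2) + (0) + (4) + (0)] = 8/8 = 1
  <chi_rho, chi_2> = (1/8)[1*(6)*conj(1) + 1*(-2)*conj(1) + 2*(0)*conj(1) + 2*(2)*conj(-1) + 2*(0)*conj(-1)]
      = (1/8)[(6) + (-2) + (0) + (-4) + (0)] = 0/8 = 0
  <chi_rho, chi_3> = (1/8)[1*(6)*conj(1) + 1*(-2)*conj(1) + 2*(0)*conj(-1) + 2*(2)*conj(1) + 2*(0)*conj(-1)]
      = (1/8)[(6) + (-2) + (0) + (4) + (0)] = 8/8 = 1
  <chi_rho, chi_4> = (1/8)[1*(6)*conj(1) + 1*(-2)*conj(1) + 2*(0)*conj(-1) + 2*(2)*conj(-1) + 2*(0)*conj(1)]
      = (1/8)[(6) + (-2) + (0) + (-4) + (0)] = 0/8 = 0
  <chi_rho, chi_5> = (1/8)[1*(6)*conj(2) + 1*(-2)*conj(-2) + 2*(0)*conj(0) + 2*(2)*conj(0) + 2*(0)*conj(0)]
      = (1/8)[(12) + (4) + (0) + (0) + (0)] = 16/8 = 2
Dimension check: dim(rho) = sum (mult * dim) = 1*1 + 0*1 + 1*1 + 0*1 + 2*2 = 6 = chi_rho(e) = 6.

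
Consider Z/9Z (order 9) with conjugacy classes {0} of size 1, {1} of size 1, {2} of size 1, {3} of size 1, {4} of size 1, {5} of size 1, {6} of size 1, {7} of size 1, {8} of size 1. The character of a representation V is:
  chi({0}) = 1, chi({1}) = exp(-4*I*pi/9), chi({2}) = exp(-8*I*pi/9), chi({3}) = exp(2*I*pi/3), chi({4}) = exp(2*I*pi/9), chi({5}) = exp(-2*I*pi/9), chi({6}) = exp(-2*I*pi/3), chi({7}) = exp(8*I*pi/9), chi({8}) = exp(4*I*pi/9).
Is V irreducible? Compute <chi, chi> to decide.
Irreducible: <chi, chi> = 1.

Derivation: <chi, chi> = (1/|G|) sum_C |C| * |chi(C)|^2 = (1/9)[1*|1|^2 + 1*|exp(-4*I*pi/9)|^2 + 1*|exp(-8*I*pi/9)|^2 + 1*|exp(2*I*pi/3)|^2 + 1*|exp(2*I*pi/9)|^2 + 1*|exp(-2*I*pi/9)|^2 + 1*|exp(-2*I*pi/3)|^2 + 1*|exp(8*I*pi/9)|^2 + 1*|exp(4*I*pi/9)|^2]
  = (1/9)[(1) + (1) + (1) + (1) + (1) + (1) + (1) + (1) + (1)] = 9/9 = 1.
(Exp terms are combined using exp(i*s)*conj(exp(i*t)) = exp(i*(s-t)), and sums of them are collapsed using the identity that for every m > 1 the m distinct m-th roots of unity sum to 0, e.g. 1 + exp(2*I*pi/3) + exp(-2*I*pi/3) = 0.)
A character is irreducible iff <chi, chi> = 1, so this representation is irreducible.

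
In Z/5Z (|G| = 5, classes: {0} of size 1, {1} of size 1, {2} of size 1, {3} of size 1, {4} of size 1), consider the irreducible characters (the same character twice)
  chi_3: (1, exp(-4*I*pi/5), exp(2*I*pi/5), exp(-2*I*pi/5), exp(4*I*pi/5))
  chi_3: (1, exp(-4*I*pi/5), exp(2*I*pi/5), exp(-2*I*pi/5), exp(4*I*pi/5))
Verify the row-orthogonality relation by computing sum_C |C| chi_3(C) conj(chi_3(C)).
Sum = 5 = |G| = 5; so <chi_3, chi_3> = 1 (norm-1 confirms irreducibility).

Explanation: Compute term by term over conjugacy classes (|C| * chi_3(C) * conj(chi_3(C))):
  1*(1)*conj(1) + 1*(exp(-4*I*pi/5))*conj(exp(-4*I*pi/5)) + 1*(exp(2*I*pi/5))*conj(exp(2*I*pi/5)) + 1*(exp(-2*I*pi/5))*conj(exp(-2*I*pi/5)) + 1*(exp(4*I*pi/5))*conj(exp(4*I*pi/5))
  = (1) + (1) + (1) + (1) + (1)
  = 5.
(Exp terms are combined using exp(i*s)*conj(exp(i*t)) = exp(i*(s-t)), and sums of them are collapsed using the identity that for every m > 1 the m distinct m-th roots of unity sum to 0, e.g. 1 + exp(2*I*pi/3) + exp(-2*I*pi/3) = 0.)
Dividing by |G| = 5 gives 5/5 = 1, matching the row-orthogonality relation <chi_3, chi_3> = [chi_3 = chi_3].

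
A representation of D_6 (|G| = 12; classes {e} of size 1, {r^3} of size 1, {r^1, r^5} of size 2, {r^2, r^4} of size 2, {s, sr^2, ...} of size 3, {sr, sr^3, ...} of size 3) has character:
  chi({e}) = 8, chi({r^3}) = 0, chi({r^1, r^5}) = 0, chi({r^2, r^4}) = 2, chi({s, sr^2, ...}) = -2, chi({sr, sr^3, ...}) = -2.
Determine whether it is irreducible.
Not irreducible (reducible): <chi, chi> = 8 > 1.

<chi, chi> = (1/|G|) sum_C |C| * |chi(C)|^2 = (1/12)[1*|8|^2 + 1*|0|^2 + 2*|0|^2 + 2*|2|^2 + 3*|-2|^2 + 3*|-2|^2]
  = (1/12)[(64) + (0) + (0) + (8) + (12) + (12)] = 96/12 = 8.
A character is irreducible iff <chi, chi> = 1, so this representation is reducible.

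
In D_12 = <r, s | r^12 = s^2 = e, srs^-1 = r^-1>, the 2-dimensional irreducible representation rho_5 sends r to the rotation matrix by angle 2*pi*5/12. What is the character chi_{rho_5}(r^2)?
chi_{rho_5}(r^2) = 2*cos(2*pi*5*2/12) = 1

rho_5(r^2) is rotation by angle 2*pi*5*2/12, whose trace is 2*cos(2*pi*5*2/12) = 1.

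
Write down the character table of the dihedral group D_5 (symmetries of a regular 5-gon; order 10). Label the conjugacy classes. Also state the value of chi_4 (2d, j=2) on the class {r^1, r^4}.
Conjugacy classes: {e} of size 1, {r^1, r^4} of size 2, {r^2, r^3} of size 2, {s, sr, ..., sr^4} of size 5.
Character table:
  irrep \ class              {e} (size 1)  {r^1, r^4} (size 2)  {r^2, r^3} (size 2)  {s, sr, ..., sr^4} (size 5)
  chi_1 (triv)               1             1                    1                    1                          
  chi_2 (sign: r->1, s->-1)  1             1                    1                    -1                         
  chi_3 (2d, j=1)            2             -1/2 + sqrt(5)/2     -sqrt(5)/2 - 1/2     0                          
  chi_4 (2d, j=2)            2             -sqrt(5)/2 - 1/2     -1/2 + sqrt(5)/2     0                          

Spot check: chi_4 (2d, j=2) on {r^1, r^4} = -sqrt(5)/2 - 1/2.

Argument: D_5 has order 2*5 = 10 with 4 conjugacy classes, hence 4 irreducibles. Sum of squared dims 1 + 1 + 4 + 4 = 10 = |G|. Linear characters come from the abelianisation; the 2-dimensional irreps have character r^k -> 2*cos(2*pi*j*k/5), reflections -> 0.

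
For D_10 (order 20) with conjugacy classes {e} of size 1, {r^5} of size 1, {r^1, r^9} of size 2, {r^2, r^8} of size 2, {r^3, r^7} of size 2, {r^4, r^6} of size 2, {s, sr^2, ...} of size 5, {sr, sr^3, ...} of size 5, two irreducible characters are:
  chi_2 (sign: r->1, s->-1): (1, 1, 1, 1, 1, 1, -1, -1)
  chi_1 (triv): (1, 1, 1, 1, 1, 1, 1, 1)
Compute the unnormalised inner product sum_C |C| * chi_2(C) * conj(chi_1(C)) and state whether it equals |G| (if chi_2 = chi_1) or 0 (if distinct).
Sum = 0; so <chi_2, chi_1> = 0 (distinct irreducibles are orthogonal).

Working: Compute term by term over conjugacy classes (|C| * chi_2(C) * conj(chi_1(C))):
  1*(1)*conj(1) + 1*(1)*conj(1) + 2*(1)*conj(1) + 2*(1)*conj(1) + 2*(1)*conj(1) + 2*(1)*conj(1) + 5*(-1)*conj(1) + 5*(-1)*conj(1)
  = (1) + (1) + (2) + (2) + (2) + (2) + (-5) + (-5)
  = 0.
Dividing by |G| = 20 gives 0/20 = 0, matching the row-orthogonality relation <chi_2, chi_1> = [chi_2 = chi_1].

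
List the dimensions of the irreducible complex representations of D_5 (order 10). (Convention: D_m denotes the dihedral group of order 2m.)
Dimensions: 1, 1, 2, 2

Reasoning: There are 4 irreducibles (= number of conjugacy classes). Their dimensions d_i satisfy sum d_i^2 = |G| = 10: 1 + 1 + 4 + 4 = 10.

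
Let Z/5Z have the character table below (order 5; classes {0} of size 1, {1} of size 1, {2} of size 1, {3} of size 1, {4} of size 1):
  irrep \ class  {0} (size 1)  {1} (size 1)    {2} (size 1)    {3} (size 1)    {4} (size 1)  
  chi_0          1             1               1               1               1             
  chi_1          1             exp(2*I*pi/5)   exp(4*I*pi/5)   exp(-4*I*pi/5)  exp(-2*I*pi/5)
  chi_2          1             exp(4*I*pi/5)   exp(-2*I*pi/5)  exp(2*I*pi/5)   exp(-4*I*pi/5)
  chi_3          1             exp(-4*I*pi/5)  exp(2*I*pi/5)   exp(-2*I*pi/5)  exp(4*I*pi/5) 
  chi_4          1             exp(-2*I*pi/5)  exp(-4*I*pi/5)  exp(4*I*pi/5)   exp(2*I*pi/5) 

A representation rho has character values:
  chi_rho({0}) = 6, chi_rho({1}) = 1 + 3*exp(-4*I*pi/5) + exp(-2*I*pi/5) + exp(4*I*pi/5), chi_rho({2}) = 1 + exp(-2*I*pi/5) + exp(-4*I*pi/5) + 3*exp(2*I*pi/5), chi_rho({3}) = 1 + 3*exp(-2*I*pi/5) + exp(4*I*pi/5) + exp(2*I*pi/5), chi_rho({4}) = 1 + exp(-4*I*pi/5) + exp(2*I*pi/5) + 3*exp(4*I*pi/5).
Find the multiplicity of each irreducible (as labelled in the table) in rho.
Multiplicities: chi_0: 1, chi_1: 0, chi_2: 1, chi_3: 3, chi_4: 1.

Reasoning: Use <chi_rho, chi> = (1/|G|) sum_C |C| * chi_rho(C) * conj(chi(C)) with |G| = 5 for each irreducible chi in the table:
  <chi_rho, chi_0> = (1/5)[1*(6)*conj(1) + 1*(1 + 3*exp(-4*I*pi/5) + exp(-2*I*pi/5) + exp(4*I*pi/5))*conj(1) + 1*(1 + exp(-2*I*pi/5) + exp(-4*I*pi/5) + 3*exp(2*I*pi/5))*conj(1) + 1*(1 + 3*exp(-2*I*pi/5) + exp(4*I*pi/5) + exp(2*I*pi/5))*conj(1) + 1*(1 + exp(-4*I*pi/5) + exp(2*I*pi/5) + 3*exp(4*I*pi/5))*conj(1)]
      = (1/5)[(6) + (1 + 3*exp(-4*I*pi/5) + exp(-2*I*pi/5) + exp(4*I*pi/5)) + (1 + exp(-2*I*pi/5) + exp(-4*I*pi/5) + 3*exp(2*I*pi/5)) + (1 + 3*exp(-2*I*pi/5) + exp(4*I*pi/5) + exp(2*I*pi/5)) + (1 + exp(-4*I*pi/5) + exp(2*I*pi/5) + 3*exp(4*I*pi/5))] = 5/5 = 1
  <chi_rho, chi_1> = (1/5)[1*(6)*conj(1) + 1*(1 + 3*exp(-4*I*pi/5) + exp(-2*I*pi/5) + exp(4*I*pi/5))*conj(exp(2*I*pi/5)) + 1*(1 + exp(-2*I*pi/5) + exp(-4*I*pi/5) + 3*exp(2*I*pi/5))*conj(exp(4*I*pi/5)) + 1*(1 + 3*exp(-2*I*pi/5) + exp(4*I*pi/5) + exp(2*I*pi/5))*conj(exp(-4*I*pi/5)) + 1*(1 + exp(-4*I*pi/5) + exp(2*I*pi/5) + 3*exp(4*I*pi/5))*conj(exp(-2*I*pi/5))]
      = (1/5)[(6) + (exp(-2*I*pi/5) + exp(-4*I*pi/5) + exp(2*I*pi/5) + 3*exp(4*I*pi/5)) + (3*exp(-2*I*pi/5) + exp(-4*I*pi/5) + exp(4*I*pi/5) + exp(2*I*pi/5)) + (exp(-2*I*pi/5) + exp(-4*I*pi/5) + exp(4*I*pi/5) + 3*exp(2*I*pi/5)) + (3*exp(-4*I*pi/5) + exp(-2*I*pi/5) + exp(4*I*pi/5) + exp(2*I*pi/5))] = 0/5 = 0
  <chi_rho, chi_2> = (1/5)[1*(6)*conj(1) + 1*(1 + 3*exp(-4*I*pi/5) + exp(-2*I*pi/5) + exp(4*I*pi/5))*conj(exp(4*I*pi/5)) + 1*(1 + exp(-2*I*pi/5) + exp(-4*I*pi/5) + 3*exp(2*I*pi/5))*conj(exp(-2*I*pi/5)) + 1*(1 + 3*exp(-2*I*pi/5) + exp(4*I*pi/5) + exp(2*I*pi/5))*conj(exp(2*I*pi/5)) + 1*(1 + exp(-4*I*pi/5) + exp(2*I*pi/5) + 3*exp(4*I*pi/5))*conj(exp(-4*I*pi/5))]
      = (1/5)[(6) + (1 + exp(-4*I*pi/5) + exp(4*I*pi/5) + 3*exp(2*I*pi/5)) + (1 + exp(-2*I*pi/5) + exp(2*I*pi/5) + 3*exp(4*I*pi/5)) + (1 + 3*exp(-4*I*pi/5) + exp(-2*I*pi/5) + exp(2*I*pi/5)) + (1 + 3*exp(-2*I*pi/5) + exp(-4*I*pi/5) + exp(4*I*pi/5))] = 5/5 = 1
  <chi_rho, chi_3> = (1/5)[1*(6)*conj(1) + 1*(1 + 3*exp(-4*I*pi/5) + exp(-2*I*pi/5) + exp(4*I*pi/5))*conj(exp(-4*I*pi/5)) + 1*(1 + exp(-2*I*pi/5) + exp(-4*I*pi/5) + 3*exp(2*I*pi/5))*conj(exp(2*I*pi/5)) + 1*(1 + 3*exp(-2*I*pi/5) + exp(4*I*pi/5) + exp(2*I*pi/5))*conj(exp(-2*I*pi/5)) + 1*(1 + exp(-4*I*pi/5) + exp(2*I*pi/5) + 3*exp(4*I*pi/5))*conj(exp(4*I*pi/5))]
      = (1/5)[(6) + (3 + exp(-2*I*pi/5) + exp(4*I*pi/5) + exp(2*I*pi/5)) + (3 + exp(-2*I*pi/5) + exp(-4*I*pi/5) + exp(4*I*pi/5)) + (3 + exp(-4*I*pi/5) + exp(4*I*pi/5) + exp(2*I*pi/5)) + (3 + exp(-2*I*pi/5) + exp(-4*I*pi/5) + exp(2*I*pi/5))] = 15/5 = 3
  <chi_rho, chi_4> = (1/5)[1*(6)*conj(1) + 1*(1 + 3*exp(-4*I*pi/5) + exp(-2*I*pi/5) + exp(4*I*pi/5))*conj(exp(-2*I*pi/5)) + 1*(1 + exp(-2*I*pi/5) + exp(-4*I*pi/5) + 3*exp(2*I*pi/5))*conj(exp(-4*I*pi/5)) + 1*(1 + 3*exp(-2*I*pi/5) + exp(4*I*pi/5) + exp(2*I*pi/5))*conj(exp(4*I*pi/5)) + 1*(1 + exp(-4*I*pi/5) + exp(2*I*pi/5) + 3*exp(4*I*pi/5))*conj(exp(2*I*pi/5))]
      = (1/5)[(6) + (1 + 3*exp(-2*I*pi/5) + exp(-4*I*pi/5) + exp(2*I*pi/5)) + (1 + 3*exp(-4*I*pi/5) + exp(4*I*pi/5) + exp(2*I*pi/5)) + (1 + exp(-2*I*pi/5) + exp(-4*I*pi/5) + 3*exp(4*I*pi/5)) + (1 + exp(-2*I*pi/5) + exp(4*I*pi/5) + 3*exp(2*I*pi/5))] = 5/5 = 1
(Exp terms are combined using exp(i*s)*conj(exp(i*t)) = exp(i*(s-t)), and sums of them are collapsed using the identity that for every m > 1 the m distinct m-th roots of unity sum to 0, e.g. 1 + exp(2*I*pi/3) + exp(-2*I*pi/3) = 0.)
Dimension check: dim(rho) = sum (mult * dim) = 1*1 + 0*1 + 1*1 + 3*1 + 1*1 = 6 = chi_rho(e) = 6.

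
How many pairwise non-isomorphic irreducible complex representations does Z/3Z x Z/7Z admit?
21

Derivation: The number of irreducible complex representations of a finite group equals its number of conjugacy classes. Z/3Z x Z/7Z is abelian of order 21, so every element is its own conjugacy class: 21 classes, so Z/3Z x Z/7Z (order 21) has exactly 21 irreducible complex representations.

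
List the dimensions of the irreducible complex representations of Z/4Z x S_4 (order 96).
Dimensions: 1, 1, 1, 1, 1, 1, 1, 1, 2, 2, 2, 2, 3, 3, 3, 3, 3, 3, 3, 3

Justification: There are 20 irreducibles (= number of conjugacy classes). Their dimensions d_i satisfy sum d_i^2 = |G| = 96: 1 + 1 + 1 + 1 + 1 + 1 + 1 + 1 + 4 + 4 + 4 + 4 + 9 + 9 + 9 + 9 + 9 + 9 + 9 + 9 = 96. (For the product with Z/4Z: each of the 4 1-dim characters of Z/4Z tensors with each irrep of S_4, giving 4 copies of each S_4-dimension.)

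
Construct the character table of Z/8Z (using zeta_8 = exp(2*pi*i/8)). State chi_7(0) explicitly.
Character table of Z/8Z (irreps indexed chi_0,...,chi_7 with chi_k(m) = zeta_8^(k*m), zeta_8 = exp(2*pi*i/8)):
  irrep \ class  {0} (size 1)  {1} (size 1)    {2} (size 1)  {3} (size 1)    {4} (size 1)  {5} (size 1)    {6} (size 1)  {7} (size 1)  
  chi_0          1             1               1             1               1             1               1             1             
  chi_1          1             exp(I*pi/4)     I             exp(3*I*pi/4)   -1            exp(-3*I*pi/4)  -I            exp(-I*pi/4)  
  chi_2          1             I               -1            -I              1             I               -1            -I            
  chi_3          1             exp(3*I*pi/4)   -I            exp(I*pi/4)     -1            exp(-I*pi/4)    I             exp(-3*I*pi/4)
  chi_4          1             -1              1             -1              1             -1              1             -1            
  chi_5          1             exp(-3*I*pi/4)  I             exp(-I*pi/4)    -1            exp(I*pi/4)     -I            exp(3*I*pi/4) 
  chi_6          1             -I              -1            I               1             -I              -1            I             
  chi_7          1             exp(-I*pi/4)    -I            exp(-3*I*pi/4)  -1            exp(3*I*pi/4)   I             exp(I*pi/4)   

Spot check: chi_7(0) = zeta_8^(7*0) = zeta_8^0 = 1.

Solution. Z/8Z is abelian, so all 8 irreducible complex representations are 1-dimensional. They are given by chi_k(m) = zeta_8^(k*m) for k = 0,...,7. Row orthogonality: sum_m chi_k(m) conj(chi_l(m)) = 8 * [k = l].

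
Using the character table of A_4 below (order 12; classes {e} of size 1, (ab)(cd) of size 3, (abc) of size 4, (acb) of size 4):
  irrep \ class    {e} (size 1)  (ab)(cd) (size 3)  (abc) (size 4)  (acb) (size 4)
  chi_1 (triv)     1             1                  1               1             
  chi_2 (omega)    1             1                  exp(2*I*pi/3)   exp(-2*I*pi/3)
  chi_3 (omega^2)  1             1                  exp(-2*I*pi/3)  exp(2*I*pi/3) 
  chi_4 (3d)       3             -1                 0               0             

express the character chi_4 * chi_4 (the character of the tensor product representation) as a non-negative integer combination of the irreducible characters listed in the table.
chi_4 tensor chi_4 = chi_1 + chi_2 + chi_3 + 2*chi_4 (all other irreducibles have multiplicity 0).

Solution. The character of a tensor product is the pointwise product (chi_4 * chi_4)(C) = chi_4(C) * chi_4(C):
  {e}: (3)*(3), (ab)(cd): (-1)*(-1), (abc): (0)*(0), (acb): (0)*(0)
so (chi_4 * chi_4) takes values
  {e} -> 9, (ab)(cd) -> 1, (abc) -> 0, (acb) -> 0.
Now take the inner product of this character with each irreducible chi from the table, <chi_4*chi_4, chi> = (1/12) sum_C |C| (chi_4*chi_4)(C) conj(chi(C)):
  <chi_4*chi_4, chi_1> = (1/12)[1*(9)*conj(1) + 3*(1)*conj(1) + 4*(0)*conj(1) + 4*(0)*conj(1)]
      = (1/12)[(9) + (3) + (0) + (0)] = 12/12 = 1
  <chi_4*chi_4, chi_2> = (1/12)[1*(9)*conj(1) + 3*(1)*conj(1) + 4*(0)*conj(exp(2*I*pi/3)) + 4*(0)*conj(exp(-2*I*pi/3))]
      = (1/12)[(9) + (3) + (0) + (0)] = 12/12 = 1
  <chi_4*chi_4, chi_3> = (1/12)[1*(9)*conj(1) + 3*(1)*conj(1) + 4*(0)*conj(exp(-2*I*pi/3)) + 4*(0)*conj(exp(2*I*pi/3))]
      = (1/12)[(9) + (3) + (0) + (0)] = 12/12 = 1
  <chi_4*chi_4, chi_4> = (1/12)[1*(9)*conj(3) + 3*(1)*conj(-1) + 4*(0)*conj(0) + 4*(0)*conj(0)]
      = (1/12)[(27) + (-3) + (0) + (0)] = 24/12 = 2
(Exp terms are combined using exp(i*s)*conj(exp(i*t)) = exp(i*(s-t)), and sums of them are collapsed using the identity that for every m > 1 the m distinct m-th roots of unity sum to 0, e.g. 1 + exp(2*I*pi/3) + exp(-2*I*pi/3) = 0.)
Hence the multiplicities are chi_1: 1, chi_2: 1, chi_3: 1, chi_4: 2. Dimension check: dim(chi_4)*dim(chi_4) = 3*3 = 9 and sum (mult * dim) = 1*1 + 1*1 + 1*1 + 2*3 = 9.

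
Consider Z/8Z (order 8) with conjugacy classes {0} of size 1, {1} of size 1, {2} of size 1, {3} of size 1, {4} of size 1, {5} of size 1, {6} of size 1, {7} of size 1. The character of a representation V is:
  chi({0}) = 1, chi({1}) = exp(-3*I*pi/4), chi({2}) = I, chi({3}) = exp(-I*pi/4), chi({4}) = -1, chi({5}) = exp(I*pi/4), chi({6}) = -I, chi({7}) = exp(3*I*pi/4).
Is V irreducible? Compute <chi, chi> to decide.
Irreducible: <chi, chi> = 1.

Derivation: <chi, chi> = (1/|G|) sum_C |C| * |chi(C)|^2 = (1/8)[1*|1|^2 + 1*|exp(-3*I*pi/4)|^2 + 1*|I|^2 + 1*|exp(-I*pi/4)|^2 + 1*|-1|^2 + 1*|exp(I*pi/4)|^2 + 1*|-I|^2 + 1*|exp(3*I*pi/4)|^2]
  = (1/8)[(1) + (1) + (1) + (1) + (1) + (1) + (1) + (1)] = 8/8 = 1.
(Exp terms are combined using exp(i*s)*conj(exp(i*t)) = exp(i*(s-t)), and sums of them are collapsed using the identity that for every m > 1 the m distinct m-th roots of unity sum to 0, e.g. 1 + exp(2*I*pi/3) + exp(-2*I*pi/3) = 0.)
A character is irreducible iff <chi, chi> = 1, so this representation is irreducible.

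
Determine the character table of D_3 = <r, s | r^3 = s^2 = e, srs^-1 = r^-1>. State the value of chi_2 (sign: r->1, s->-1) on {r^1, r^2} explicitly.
Conjugacy classes: {e} of size 1, {r^1, r^2} of size 2, {s, sr, ..., sr^2} of size 3.
Character table:
  irrep \ class              {e} (size 1)  {r^1, r^2} (size 2)  {s, sr, ..., sr^2} (size 3)
  chi_1 (triv)               1             1                    1                          
  chi_2 (sign: r->1, s->-1)  1             1                    -1                         
  chi_3 (2d, j=1)            2             -1                   0                          

Spot check: chi_2 (sign: r->1, s->-1) on {r^1, r^2} = 1.

Explanation: D_3 has order 2*3 = 6 with 3 conjugacy classes, hence 3 irreducibles. Sum of squared dims 1 + 1 + 4 = 6 = |G|. Linear characters come from the abelianisation; the 2-dimensional irreps have character r^k -> 2*cos(2*pi*j*k/3), reflections -> 0.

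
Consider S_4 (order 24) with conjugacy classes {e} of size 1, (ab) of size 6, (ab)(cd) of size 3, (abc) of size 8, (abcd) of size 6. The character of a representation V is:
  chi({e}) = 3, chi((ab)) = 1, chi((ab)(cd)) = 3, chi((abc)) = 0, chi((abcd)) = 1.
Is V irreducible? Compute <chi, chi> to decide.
Not irreducible (reducible): <chi, chi> = 2 > 1.

Solution. <chi, chi> = (1/|G|) sum_C |C| * |chi(C)|^2 = (1/24)[1*|3|^2 + 6*|1|^2 + 3*|3|^2 + 8*|0|^2 + 6*|1|^2]
  = (1/24)[(9) + (6) + (27) + (0) + (6)] = 48/24 = 2.
A character is irreducible iff <chi, chi> = 1, so this representation is reducible.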